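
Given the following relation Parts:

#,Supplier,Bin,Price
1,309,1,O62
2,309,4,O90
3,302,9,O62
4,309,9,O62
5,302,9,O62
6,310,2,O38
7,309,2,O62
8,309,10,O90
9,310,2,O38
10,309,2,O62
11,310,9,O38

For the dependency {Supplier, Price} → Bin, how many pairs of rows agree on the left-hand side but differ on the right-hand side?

8

(Supplier=309, Price=O62): violating pairs (1,4), (1,7), (1,10), (4,7), (4,10) — 5 pairs.
(Supplier=309, Price=O90): violating pairs (2,8) — 1 pair.
(Supplier=302, Price=O62): all 2 rows agree on Bin — 0 pairs.
(Supplier=310, Price=O38): violating pairs (6,11), (9,11) — 2 pairs.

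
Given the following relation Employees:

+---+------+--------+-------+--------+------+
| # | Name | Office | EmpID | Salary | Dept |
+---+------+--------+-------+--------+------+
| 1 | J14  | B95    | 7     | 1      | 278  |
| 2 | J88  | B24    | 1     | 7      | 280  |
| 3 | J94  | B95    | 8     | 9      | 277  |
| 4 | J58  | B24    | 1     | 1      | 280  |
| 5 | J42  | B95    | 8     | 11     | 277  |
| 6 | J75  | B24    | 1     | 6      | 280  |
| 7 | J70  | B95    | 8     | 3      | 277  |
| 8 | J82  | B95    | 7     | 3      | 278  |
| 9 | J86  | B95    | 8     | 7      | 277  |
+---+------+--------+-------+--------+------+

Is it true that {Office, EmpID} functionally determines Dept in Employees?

(Office=B95, EmpID=7): rows 1, 8 → Dept = 278, 278 ✓
(Office=B24, EmpID=1): rows 2, 4, 6 → Dept = 280, 280, 280 ✓
(Office=B95, EmpID=8): rows 3, 5, 7, 9 → Dept = 277, 277, 277, 277 ✓
Every {Office, EmpID} value is associated with a single Dept value, so {Office, EmpID} -> Dept holds.

Yes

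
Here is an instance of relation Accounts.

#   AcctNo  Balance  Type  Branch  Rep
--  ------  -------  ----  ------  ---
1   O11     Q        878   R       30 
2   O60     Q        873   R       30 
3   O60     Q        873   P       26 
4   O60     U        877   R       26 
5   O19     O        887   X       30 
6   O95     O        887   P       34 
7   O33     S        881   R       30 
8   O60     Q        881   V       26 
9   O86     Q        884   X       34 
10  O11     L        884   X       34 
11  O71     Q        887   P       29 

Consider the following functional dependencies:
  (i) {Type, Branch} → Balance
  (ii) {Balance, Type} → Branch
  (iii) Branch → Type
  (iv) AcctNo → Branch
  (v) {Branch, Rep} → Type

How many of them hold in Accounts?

(i) {Type, Branch} → Balance: (Type=887, Branch=P): rows 6, 11 → Balance takes values {O, Q} — violation; (Type=884, Branch=X): rows 9, 10 → Balance takes values {Q, L} — violation — fails.
(ii) {Balance, Type} → Branch: (Balance=Q, Type=873): rows 2, 3 → Branch takes values {R, P} — violation; (Balance=O, Type=887): rows 5, 6 → Branch takes values {X, P} — violation — fails.
(iii) Branch → Type: Branch=R: rows 1, 2, 4, 7 → Type takes values {878, 873, 877, 881} — violation; Branch=P: rows 3, 6, 11 → Type takes values {873, 887} — violation; Branch=X: rows 5, 9, 10 → Type takes values {887, 884} — violation — fails.
(iv) AcctNo → Branch: AcctNo=O11: rows 1, 10 → Branch takes values {R, X} — violation; AcctNo=O60: rows 2, 3, 4, 8 → Branch takes values {R, P, V} — violation — fails.
(v) {Branch, Rep} → Type: (Branch=R, Rep=30): rows 1, 2, 7 → Type takes values {878, 873, 881} — violation — fails.
None of the 5 dependencies hold.

0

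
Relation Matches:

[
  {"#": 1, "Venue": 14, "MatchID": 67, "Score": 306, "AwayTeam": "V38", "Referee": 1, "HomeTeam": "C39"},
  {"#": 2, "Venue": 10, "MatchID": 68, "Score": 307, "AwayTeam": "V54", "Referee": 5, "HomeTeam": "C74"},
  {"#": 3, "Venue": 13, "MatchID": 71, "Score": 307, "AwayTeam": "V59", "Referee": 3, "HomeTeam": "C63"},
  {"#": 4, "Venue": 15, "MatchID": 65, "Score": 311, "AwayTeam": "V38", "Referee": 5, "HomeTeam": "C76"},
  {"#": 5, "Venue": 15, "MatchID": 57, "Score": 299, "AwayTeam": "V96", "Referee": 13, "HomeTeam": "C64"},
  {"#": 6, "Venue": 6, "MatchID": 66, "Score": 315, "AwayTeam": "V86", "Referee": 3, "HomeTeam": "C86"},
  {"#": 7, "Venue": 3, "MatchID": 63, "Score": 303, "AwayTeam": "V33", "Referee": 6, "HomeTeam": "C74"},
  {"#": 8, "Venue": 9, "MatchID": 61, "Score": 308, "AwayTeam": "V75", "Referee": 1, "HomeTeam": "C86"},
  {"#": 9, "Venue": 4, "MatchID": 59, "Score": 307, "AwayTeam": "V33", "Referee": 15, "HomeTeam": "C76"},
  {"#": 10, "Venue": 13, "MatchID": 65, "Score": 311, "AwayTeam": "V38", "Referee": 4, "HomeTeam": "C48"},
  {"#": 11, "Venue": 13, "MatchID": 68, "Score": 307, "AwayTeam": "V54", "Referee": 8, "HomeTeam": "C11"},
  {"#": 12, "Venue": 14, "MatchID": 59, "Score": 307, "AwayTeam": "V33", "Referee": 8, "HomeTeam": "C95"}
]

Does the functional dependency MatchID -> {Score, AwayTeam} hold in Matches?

MatchID=67: row 1 → {Score,AwayTeam} = (306, V38) ✓
MatchID=68: rows 2, 11 → {Score,AwayTeam} = (307, V54), (307, V54) ✓
MatchID=71: row 3 → {Score,AwayTeam} = (307, V59) ✓
MatchID=65: rows 4, 10 → {Score,AwayTeam} = (311, V38), (311, V38) ✓
MatchID=57: row 5 → {Score,AwayTeam} = (299, V96) ✓
MatchID=66: row 6 → {Score,AwayTeam} = (315, V86) ✓
MatchID=63: row 7 → {Score,AwayTeam} = (303, V33) ✓
MatchID=61: row 8 → {Score,AwayTeam} = (308, V75) ✓
MatchID=59: rows 9, 12 → {Score,AwayTeam} = (307, V33), (307, V33) ✓
Every MatchID value is associated with a single {Score, AwayTeam} value, so MatchID -> {Score, AwayTeam} holds.

Yes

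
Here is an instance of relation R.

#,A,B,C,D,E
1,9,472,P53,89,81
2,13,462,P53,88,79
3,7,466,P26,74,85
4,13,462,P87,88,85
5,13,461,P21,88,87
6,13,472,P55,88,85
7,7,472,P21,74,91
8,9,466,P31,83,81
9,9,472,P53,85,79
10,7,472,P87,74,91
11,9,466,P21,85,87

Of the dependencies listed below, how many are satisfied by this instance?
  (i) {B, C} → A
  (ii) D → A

2

(i) {B, C} → A: every LHS value maps to a single RHS value — holds.
(ii) D → A: every LHS value maps to a single RHS value — holds.
2 of the 2 dependencies hold.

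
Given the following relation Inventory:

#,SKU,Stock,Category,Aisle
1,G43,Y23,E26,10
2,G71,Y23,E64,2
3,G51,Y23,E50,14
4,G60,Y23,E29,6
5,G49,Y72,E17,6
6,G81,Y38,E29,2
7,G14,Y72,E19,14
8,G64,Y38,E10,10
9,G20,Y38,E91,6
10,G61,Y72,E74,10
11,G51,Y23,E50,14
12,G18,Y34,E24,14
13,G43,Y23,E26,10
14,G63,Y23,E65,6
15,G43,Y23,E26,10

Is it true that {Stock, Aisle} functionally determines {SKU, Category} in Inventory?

No

(Stock=Y23, Aisle=10): rows 1, 13, 15 → {SKU,Category} = (G43, E26), (G43, E26), (G43, E26) ✓
(Stock=Y23, Aisle=2): row 2 → {SKU,Category} = (G71, E64) ✓
(Stock=Y23, Aisle=14): rows 3, 11 → {SKU,Category} = (G51, E50), (G51, E50) ✓
(Stock=Y23, Aisle=6): rows 4, 14 → {SKU,Category} takes values {(G60, E29), (G63, E65)} — violation
(Stock=Y72, Aisle=6): row 5 → {SKU,Category} = (G49, E17) ✓
(Stock=Y38, Aisle=2): row 6 → {SKU,Category} = (G81, E29) ✓
(Stock=Y72, Aisle=14): row 7 → {SKU,Category} = (G14, E19) ✓
(Stock=Y38, Aisle=10): row 8 → {SKU,Category} = (G64, E10) ✓
(Stock=Y38, Aisle=6): row 9 → {SKU,Category} = (G20, E91) ✓
(Stock=Y72, Aisle=10): row 10 → {SKU,Category} = (G61, E74) ✓
(Stock=Y34, Aisle=14): row 12 → {SKU,Category} = (G18, E24) ✓
Two rows agree on {Stock, Aisle} but differ on {SKU, Category}, so {Stock, Aisle} → {SKU, Category} does not hold.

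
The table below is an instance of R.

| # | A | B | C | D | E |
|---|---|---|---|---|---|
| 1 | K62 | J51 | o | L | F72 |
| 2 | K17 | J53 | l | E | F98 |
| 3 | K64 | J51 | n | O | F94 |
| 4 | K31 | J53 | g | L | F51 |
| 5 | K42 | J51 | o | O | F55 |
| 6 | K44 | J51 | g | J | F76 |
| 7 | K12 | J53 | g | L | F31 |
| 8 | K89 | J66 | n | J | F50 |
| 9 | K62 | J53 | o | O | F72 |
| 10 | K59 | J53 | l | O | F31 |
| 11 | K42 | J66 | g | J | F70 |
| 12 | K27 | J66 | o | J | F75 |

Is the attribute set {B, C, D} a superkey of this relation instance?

Rows 4 and 7 have the same {B, C, D} value (B=J53, C=g, D=L) but are distinct tuples, so {B, C, D} does not determine every attribute — not a superkey.

No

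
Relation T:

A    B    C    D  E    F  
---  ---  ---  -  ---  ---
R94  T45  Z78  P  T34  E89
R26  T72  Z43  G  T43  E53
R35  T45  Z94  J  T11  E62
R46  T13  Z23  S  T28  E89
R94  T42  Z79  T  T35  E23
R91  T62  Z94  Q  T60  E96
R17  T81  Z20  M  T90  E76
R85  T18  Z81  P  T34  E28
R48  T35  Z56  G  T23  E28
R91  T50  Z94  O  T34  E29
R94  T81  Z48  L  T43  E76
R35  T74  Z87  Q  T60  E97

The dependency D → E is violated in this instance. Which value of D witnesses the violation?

G

D=P: 2 rows → E = T34, T34 ✓
D=G: 2 rows → E takes values {T43, T23} — violation
D=J: 1 row → E = T11 ✓
D=S: 1 row → E = T28 ✓
D=T: 1 row → E = T35 ✓
D=Q: 2 rows → E = T60, T60 ✓
D=M: 1 row → E = T90 ✓
D=O: 1 row → E = T34 ✓
D=L: 1 row → E = T43 ✓
The only D value with inconsistent E is D=G.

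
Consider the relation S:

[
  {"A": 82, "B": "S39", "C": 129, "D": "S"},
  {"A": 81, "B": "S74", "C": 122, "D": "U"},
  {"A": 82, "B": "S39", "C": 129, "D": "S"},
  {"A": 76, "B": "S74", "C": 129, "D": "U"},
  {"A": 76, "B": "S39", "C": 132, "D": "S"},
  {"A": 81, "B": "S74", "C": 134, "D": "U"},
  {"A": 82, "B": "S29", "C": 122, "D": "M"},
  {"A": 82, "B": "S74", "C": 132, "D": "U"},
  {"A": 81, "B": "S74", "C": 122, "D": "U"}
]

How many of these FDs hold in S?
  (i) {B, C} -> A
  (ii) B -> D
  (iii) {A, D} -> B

(i) {B, C} -> A: every LHS value maps to a single RHS value — holds.
(ii) B -> D: every LHS value maps to a single RHS value — holds.
(iii) {A, D} -> B: every LHS value maps to a single RHS value — holds.
3 of the 3 dependencies hold.

3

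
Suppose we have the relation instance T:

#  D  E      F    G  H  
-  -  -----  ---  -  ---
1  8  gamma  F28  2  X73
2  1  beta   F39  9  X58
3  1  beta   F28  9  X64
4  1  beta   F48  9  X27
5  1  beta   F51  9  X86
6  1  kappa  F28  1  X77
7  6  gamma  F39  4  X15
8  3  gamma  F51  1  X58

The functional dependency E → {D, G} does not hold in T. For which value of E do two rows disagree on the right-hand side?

E=gamma: rows 1, 7, 8 → {D,G} takes values {(8, 2), (6, 4), (3, 1)} — violation
E=beta: rows 2, 3, 4, 5 → {D,G} = (1, 9), (1, 9), (1, 9), (1, 9) ✓
E=kappa: row 6 → {D,G} = (1, 1) ✓
The only E value with inconsistent RHS is E=gamma.

gamma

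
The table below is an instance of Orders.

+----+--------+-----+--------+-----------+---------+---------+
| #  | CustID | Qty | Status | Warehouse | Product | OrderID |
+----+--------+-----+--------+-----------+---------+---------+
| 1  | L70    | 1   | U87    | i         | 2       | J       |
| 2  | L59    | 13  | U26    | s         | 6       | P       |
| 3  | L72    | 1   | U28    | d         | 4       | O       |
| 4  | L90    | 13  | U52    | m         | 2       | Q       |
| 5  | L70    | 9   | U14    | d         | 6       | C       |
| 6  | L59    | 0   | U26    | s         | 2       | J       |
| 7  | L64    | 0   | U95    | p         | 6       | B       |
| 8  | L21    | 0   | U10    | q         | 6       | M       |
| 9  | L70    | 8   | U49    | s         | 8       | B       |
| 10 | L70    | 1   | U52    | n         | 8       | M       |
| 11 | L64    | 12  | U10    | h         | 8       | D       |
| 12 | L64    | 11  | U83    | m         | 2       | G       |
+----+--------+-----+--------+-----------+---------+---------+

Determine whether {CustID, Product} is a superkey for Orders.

Rows 9 and 10 have the same {CustID, Product} value (CustID=L70, Product=8) but are distinct tuples, so {CustID, Product} does not determine every attribute — not a superkey.

No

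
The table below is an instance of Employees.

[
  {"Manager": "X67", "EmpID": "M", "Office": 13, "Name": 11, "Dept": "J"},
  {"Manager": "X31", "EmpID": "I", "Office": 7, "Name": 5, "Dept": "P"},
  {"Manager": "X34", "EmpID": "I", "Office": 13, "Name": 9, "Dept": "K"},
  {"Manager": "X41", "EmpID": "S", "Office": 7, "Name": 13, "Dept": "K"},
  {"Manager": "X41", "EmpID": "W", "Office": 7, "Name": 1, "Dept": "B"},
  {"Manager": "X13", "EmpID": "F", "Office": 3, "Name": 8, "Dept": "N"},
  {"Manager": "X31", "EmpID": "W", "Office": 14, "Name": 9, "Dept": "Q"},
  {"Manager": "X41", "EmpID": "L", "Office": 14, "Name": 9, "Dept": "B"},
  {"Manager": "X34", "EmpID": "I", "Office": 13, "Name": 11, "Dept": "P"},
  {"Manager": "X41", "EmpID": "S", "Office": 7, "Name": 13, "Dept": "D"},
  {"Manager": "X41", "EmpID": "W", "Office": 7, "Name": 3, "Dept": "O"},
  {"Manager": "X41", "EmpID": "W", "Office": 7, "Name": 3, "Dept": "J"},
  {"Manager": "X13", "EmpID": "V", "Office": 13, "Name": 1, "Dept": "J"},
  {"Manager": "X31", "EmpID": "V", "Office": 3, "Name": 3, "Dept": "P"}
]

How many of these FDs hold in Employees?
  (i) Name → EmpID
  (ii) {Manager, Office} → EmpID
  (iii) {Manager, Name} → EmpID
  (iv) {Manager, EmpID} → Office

2

(i) Name → EmpID: Name=11: 2 rows → EmpID takes values {M, I} — violation; Name=9: 3 rows → EmpID takes values {I, W, L} — violation; Name=1: 2 rows → EmpID takes values {W, V} — violation; Name=3: 3 rows → EmpID takes values {W, V} — violation — fails.
(ii) {Manager, Office} → EmpID: (Manager=X41, Office=7): 5 rows → EmpID takes values {S, W} — violation — fails.
(iii) {Manager, Name} → EmpID: every LHS value maps to a single RHS value — holds.
(iv) {Manager, EmpID} → Office: every LHS value maps to a single RHS value — holds.
2 of the 4 dependencies hold.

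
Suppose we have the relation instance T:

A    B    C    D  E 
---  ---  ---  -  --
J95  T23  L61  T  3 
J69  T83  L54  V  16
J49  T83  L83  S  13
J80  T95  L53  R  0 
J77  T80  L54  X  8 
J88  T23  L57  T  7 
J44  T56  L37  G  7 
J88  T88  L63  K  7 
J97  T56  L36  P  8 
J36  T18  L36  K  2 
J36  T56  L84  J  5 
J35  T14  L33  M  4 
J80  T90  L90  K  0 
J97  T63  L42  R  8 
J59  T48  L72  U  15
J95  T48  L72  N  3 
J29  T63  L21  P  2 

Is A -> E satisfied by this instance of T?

A=J95: 2 rows → E = 3, 3 ✓
A=J69: 1 row → E = 16 ✓
A=J49: 1 row → E = 13 ✓
A=J80: 2 rows → E = 0, 0 ✓
A=J77: 1 row → E = 8 ✓
A=J88: 2 rows → E = 7, 7 ✓
A=J44: 1 row → E = 7 ✓
A=J97: 2 rows → E = 8, 8 ✓
A=J36: 2 rows → E takes values {2, 5} — violation
A=J35: 1 row → E = 4 ✓
A=J59: 1 row → E = 15 ✓
A=J29: 1 row → E = 2 ✓
Two rows agree on A but differ on E, so A -> E does not hold.

No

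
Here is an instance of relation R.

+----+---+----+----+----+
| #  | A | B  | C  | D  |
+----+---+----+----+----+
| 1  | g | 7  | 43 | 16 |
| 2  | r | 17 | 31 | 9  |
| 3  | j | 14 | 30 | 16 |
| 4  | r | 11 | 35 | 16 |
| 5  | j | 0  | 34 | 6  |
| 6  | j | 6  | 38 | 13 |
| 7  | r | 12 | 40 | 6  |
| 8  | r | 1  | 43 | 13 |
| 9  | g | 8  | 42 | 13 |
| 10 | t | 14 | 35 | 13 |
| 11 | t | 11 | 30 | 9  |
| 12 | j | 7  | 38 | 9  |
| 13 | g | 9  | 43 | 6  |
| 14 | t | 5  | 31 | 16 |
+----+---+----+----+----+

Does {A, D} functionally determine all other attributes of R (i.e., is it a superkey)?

All 14 rows have distinct {A, D} values, so {A, D} → (all attributes) holds and {A, D} is a superkey.

Yes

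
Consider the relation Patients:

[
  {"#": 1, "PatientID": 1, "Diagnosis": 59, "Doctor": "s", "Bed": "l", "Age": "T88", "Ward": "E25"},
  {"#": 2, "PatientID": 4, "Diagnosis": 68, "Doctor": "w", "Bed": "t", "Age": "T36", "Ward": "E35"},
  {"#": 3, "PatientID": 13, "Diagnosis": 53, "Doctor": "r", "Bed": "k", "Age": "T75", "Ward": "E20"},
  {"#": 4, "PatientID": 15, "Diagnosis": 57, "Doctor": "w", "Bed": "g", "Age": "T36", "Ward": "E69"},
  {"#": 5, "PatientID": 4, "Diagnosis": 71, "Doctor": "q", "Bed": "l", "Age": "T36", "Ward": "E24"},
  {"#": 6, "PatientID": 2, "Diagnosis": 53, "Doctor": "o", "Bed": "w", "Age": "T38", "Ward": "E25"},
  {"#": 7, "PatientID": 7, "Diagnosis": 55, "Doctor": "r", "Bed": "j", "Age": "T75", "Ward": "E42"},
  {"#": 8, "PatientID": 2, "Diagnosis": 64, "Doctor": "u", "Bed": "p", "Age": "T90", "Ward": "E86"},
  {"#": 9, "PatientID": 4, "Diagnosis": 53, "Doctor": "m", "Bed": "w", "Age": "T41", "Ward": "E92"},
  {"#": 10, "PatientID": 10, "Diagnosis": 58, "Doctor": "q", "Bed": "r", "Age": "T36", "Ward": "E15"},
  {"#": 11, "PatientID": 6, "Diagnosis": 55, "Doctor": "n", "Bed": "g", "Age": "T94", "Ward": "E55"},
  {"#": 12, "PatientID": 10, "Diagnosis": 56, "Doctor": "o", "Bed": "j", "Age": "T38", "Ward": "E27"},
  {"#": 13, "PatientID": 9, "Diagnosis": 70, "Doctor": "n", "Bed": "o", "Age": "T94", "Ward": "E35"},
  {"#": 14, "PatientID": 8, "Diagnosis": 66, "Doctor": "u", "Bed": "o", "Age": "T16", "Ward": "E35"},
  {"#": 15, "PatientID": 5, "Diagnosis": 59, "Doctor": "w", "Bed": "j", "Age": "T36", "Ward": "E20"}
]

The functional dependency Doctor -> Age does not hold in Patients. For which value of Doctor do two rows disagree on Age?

Doctor=s: row 1 → Age = T88 ✓
Doctor=w: rows 2, 4, 15 → Age = T36, T36, T36 ✓
Doctor=r: rows 3, 7 → Age = T75, T75 ✓
Doctor=q: rows 5, 10 → Age = T36, T36 ✓
Doctor=o: rows 6, 12 → Age = T38, T38 ✓
Doctor=u: rows 8, 14 → Age takes values {T90, T16} — violation
Doctor=m: row 9 → Age = T41 ✓
Doctor=n: rows 11, 13 → Age = T94, T94 ✓
The only Doctor value with inconsistent Age is Doctor=u.

u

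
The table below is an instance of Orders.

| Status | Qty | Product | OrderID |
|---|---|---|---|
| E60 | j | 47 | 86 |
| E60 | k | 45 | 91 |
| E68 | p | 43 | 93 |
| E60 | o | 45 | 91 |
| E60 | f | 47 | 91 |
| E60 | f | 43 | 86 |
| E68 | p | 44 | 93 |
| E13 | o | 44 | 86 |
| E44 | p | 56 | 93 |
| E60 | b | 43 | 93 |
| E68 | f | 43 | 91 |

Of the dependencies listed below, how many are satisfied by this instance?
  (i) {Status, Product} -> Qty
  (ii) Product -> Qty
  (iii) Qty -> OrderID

(i) {Status, Product} -> Qty: (Status=E60, Product=47): 2 rows → Qty takes values {j, f} — violation; (Status=E60, Product=45): 2 rows → Qty takes values {k, o} — violation; (Status=E68, Product=43): 2 rows → Qty takes values {p, f} — violation; (Status=E60, Product=43): 2 rows → Qty takes values {f, b} — violation — fails.
(ii) Product -> Qty: Product=47: 2 rows → Qty takes values {j, f} — violation; Product=45: 2 rows → Qty takes values {k, o} — violation; Product=43: 4 rows → Qty takes values {p, f, b} — violation; Product=44: 2 rows → Qty takes values {p, o} — violation — fails.
(iii) Qty -> OrderID: Qty=o: 2 rows → OrderID takes values {91, 86} — violation; Qty=f: 3 rows → OrderID takes values {91, 86} — violation — fails.
None of the 3 dependencies hold.

0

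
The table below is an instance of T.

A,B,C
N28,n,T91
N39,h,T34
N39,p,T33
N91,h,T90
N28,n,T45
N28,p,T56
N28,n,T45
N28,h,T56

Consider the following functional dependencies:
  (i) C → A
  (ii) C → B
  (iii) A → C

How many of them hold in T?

1

(i) C → A: every LHS value maps to a single RHS value — holds.
(ii) C → B: C=T56: 2 rows → B takes values {p, h} — violation — fails.
(iii) A → C: A=N28: 5 rows → C takes values {T91, T45, T56} — violation; A=N39: 2 rows → C takes values {T34, T33} — violation — fails.
1 of the 3 dependencies holds.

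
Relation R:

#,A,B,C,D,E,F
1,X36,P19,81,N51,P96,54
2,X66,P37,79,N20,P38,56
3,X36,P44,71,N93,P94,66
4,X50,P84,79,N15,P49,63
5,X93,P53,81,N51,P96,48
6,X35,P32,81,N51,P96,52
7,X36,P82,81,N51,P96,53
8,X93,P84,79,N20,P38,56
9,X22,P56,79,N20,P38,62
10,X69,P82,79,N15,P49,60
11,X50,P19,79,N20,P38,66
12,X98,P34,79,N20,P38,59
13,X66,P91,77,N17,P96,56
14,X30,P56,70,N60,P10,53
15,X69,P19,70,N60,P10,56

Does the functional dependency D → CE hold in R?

D=N51: rows 1, 5, 6, 7 → {C,E} = (81, P96), (81, P96), (81, P96), (81, P96) ✓
D=N20: rows 2, 8, 9, 11, 12 → {C,E} = (79, P38), (79, P38), (79, P38), (79, P38), (79, P38) ✓
D=N93: row 3 → {C,E} = (71, P94) ✓
D=N15: rows 4, 10 → {C,E} = (79, P49), (79, P49) ✓
D=N17: row 13 → {C,E} = (77, P96) ✓
D=N60: rows 14, 15 → {C,E} = (70, P10), (70, P10) ✓
Every D value is associated with a single CE value, so D → CE holds.

Yes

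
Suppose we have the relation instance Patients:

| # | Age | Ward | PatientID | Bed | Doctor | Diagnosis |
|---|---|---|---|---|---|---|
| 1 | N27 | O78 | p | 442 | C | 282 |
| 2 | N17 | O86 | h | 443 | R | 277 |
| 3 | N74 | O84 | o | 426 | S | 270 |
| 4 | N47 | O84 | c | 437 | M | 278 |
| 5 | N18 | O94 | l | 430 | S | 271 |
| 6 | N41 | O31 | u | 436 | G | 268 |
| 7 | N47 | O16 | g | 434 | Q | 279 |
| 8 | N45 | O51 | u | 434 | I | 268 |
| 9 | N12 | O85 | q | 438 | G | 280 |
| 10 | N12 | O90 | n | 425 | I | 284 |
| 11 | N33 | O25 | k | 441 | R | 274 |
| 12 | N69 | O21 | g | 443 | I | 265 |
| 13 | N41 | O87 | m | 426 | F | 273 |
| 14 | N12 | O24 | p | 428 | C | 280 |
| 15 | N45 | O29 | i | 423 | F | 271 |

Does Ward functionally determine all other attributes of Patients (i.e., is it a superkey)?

Rows 3 and 4 have the same Ward value Ward=O84 but are distinct tuples, so Ward does not determine every attribute — not a superkey.

No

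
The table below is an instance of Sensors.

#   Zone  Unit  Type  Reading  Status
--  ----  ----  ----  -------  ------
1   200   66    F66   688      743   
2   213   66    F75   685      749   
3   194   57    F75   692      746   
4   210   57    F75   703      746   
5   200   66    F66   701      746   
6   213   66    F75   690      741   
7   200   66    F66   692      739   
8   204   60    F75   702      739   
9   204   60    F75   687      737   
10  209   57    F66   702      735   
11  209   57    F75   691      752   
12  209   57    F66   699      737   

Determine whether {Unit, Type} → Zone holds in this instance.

(Unit=66, Type=F66): rows 1, 5, 7 → Zone = 200, 200, 200 ✓
(Unit=66, Type=F75): rows 2, 6 → Zone = 213, 213 ✓
(Unit=57, Type=F75): rows 3, 4, 11 → Zone takes values {194, 210, 209} — violation
(Unit=60, Type=F75): rows 8, 9 → Zone = 204, 204 ✓
(Unit=57, Type=F66): rows 10, 12 → Zone = 209, 209 ✓
Two rows agree on {Unit, Type} but differ on Zone, so {Unit, Type} → Zone does not hold.

No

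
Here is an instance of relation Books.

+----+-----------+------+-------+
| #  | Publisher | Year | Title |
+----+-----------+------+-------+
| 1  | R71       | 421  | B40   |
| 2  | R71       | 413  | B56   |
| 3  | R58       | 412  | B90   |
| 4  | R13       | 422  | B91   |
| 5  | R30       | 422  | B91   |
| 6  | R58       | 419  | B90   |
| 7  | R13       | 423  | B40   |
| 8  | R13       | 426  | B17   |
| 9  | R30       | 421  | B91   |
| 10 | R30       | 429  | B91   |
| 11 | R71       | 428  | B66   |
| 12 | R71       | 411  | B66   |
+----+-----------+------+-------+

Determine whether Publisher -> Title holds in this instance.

No

Publisher=R71: rows 1, 2, 11, 12 → Title takes values {B40, B56, B66} — violation
Publisher=R58: rows 3, 6 → Title = B90, B90 ✓
Publisher=R13: rows 4, 7, 8 → Title takes values {B91, B40, B17} — violation
Publisher=R30: rows 5, 9, 10 → Title = B91, B91, B91 ✓
Two rows agree on Publisher but differ on Title, so Publisher -> Title does not hold.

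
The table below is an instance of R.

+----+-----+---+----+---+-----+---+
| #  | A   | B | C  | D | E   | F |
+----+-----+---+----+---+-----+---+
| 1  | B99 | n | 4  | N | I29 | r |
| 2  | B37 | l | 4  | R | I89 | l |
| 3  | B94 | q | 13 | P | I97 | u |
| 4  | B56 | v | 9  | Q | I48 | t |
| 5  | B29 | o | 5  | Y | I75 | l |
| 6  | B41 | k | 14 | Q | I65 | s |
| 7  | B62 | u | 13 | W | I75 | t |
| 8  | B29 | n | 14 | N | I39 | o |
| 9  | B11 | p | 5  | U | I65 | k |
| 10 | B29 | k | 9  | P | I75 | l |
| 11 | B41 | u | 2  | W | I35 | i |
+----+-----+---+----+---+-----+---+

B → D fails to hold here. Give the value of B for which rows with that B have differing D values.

B=n: rows 1, 8 → D = N, N ✓
B=l: row 2 → D = R ✓
B=q: row 3 → D = P ✓
B=v: row 4 → D = Q ✓
B=o: row 5 → D = Y ✓
B=k: rows 6, 10 → D takes values {Q, P} — violation
B=u: rows 7, 11 → D = W, W ✓
B=p: row 9 → D = U ✓
The only B value with inconsistent D is B=k.

k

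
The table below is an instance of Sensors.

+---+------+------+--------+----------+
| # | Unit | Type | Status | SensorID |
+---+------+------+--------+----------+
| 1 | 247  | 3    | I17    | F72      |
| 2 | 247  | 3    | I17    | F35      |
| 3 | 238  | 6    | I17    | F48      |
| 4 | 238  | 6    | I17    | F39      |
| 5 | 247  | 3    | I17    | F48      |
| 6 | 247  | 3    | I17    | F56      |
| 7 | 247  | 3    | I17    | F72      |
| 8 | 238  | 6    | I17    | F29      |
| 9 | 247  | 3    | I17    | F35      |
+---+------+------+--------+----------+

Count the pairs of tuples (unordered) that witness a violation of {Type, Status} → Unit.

0

(Type=3, Status=I17): all 6 rows agree on Unit — 0 pairs.
(Type=6, Status=I17): all 3 rows agree on Unit — 0 pairs.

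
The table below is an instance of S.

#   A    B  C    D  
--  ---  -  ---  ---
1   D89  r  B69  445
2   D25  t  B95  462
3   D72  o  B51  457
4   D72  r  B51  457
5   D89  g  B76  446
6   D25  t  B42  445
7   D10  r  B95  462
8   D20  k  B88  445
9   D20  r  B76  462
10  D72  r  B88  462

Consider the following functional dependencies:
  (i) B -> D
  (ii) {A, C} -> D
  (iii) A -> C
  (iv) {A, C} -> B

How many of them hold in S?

1

(i) B -> D: B=r: rows 1, 4, 7, 9, 10 → D takes values {445, 457, 462} — violation; B=t: rows 2, 6 → D takes values {462, 445} — violation — fails.
(ii) {A, C} -> D: every LHS value maps to a single RHS value — holds.
(iii) A -> C: A=D89: rows 1, 5 → C takes values {B69, B76} — violation; A=D25: rows 2, 6 → C takes values {B95, B42} — violation; A=D72: rows 3, 4, 10 → C takes values {B51, B88} — violation; A=D20: rows 8, 9 → C takes values {B88, B76} — violation — fails.
(iv) {A, C} -> B: (A=D72, C=B51): rows 3, 4 → B takes values {o, r} — violation — fails.
1 of the 4 dependencies holds.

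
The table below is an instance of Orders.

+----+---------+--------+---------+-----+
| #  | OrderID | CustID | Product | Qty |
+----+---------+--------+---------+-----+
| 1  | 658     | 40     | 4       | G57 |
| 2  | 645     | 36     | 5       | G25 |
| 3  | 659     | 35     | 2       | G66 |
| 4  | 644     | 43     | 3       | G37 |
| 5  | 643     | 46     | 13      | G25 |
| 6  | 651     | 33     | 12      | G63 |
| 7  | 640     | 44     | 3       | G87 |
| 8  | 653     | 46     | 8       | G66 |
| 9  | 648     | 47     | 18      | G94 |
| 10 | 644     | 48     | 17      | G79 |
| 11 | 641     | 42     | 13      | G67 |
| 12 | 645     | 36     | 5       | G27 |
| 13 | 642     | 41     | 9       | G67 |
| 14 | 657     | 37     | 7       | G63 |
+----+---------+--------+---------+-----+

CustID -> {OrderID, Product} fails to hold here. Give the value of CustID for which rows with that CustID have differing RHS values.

CustID=40: row 1 → {OrderID,Product} = (658, 4) ✓
CustID=36: rows 2, 12 → {OrderID,Product} = (645, 5), (645, 5) ✓
CustID=35: row 3 → {OrderID,Product} = (659, 2) ✓
CustID=43: row 4 → {OrderID,Product} = (644, 3) ✓
CustID=46: rows 5, 8 → {OrderID,Product} takes values {(643, 13), (653, 8)} — violation
CustID=33: row 6 → {OrderID,Product} = (651, 12) ✓
CustID=44: row 7 → {OrderID,Product} = (640, 3) ✓
CustID=47: row 9 → {OrderID,Product} = (648, 18) ✓
CustID=48: row 10 → {OrderID,Product} = (644, 17) ✓
CustID=42: row 11 → {OrderID,Product} = (641, 13) ✓
CustID=41: row 13 → {OrderID,Product} = (642, 9) ✓
CustID=37: row 14 → {OrderID,Product} = (657, 7) ✓
The only CustID value with inconsistent RHS is CustID=46.

46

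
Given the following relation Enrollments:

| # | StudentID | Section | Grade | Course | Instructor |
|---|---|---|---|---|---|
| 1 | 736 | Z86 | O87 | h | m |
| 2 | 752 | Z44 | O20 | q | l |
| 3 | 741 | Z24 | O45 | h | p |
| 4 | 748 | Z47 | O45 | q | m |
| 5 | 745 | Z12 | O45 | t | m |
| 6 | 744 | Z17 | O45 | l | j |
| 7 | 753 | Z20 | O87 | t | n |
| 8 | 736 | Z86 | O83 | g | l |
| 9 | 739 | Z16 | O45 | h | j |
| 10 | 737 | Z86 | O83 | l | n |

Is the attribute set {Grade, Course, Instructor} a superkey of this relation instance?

All 10 rows have distinct {Grade, Course, Instructor} values, so {Grade, Course, Instructor} → (all attributes) holds and {Grade, Course, Instructor} is a superkey.

Yes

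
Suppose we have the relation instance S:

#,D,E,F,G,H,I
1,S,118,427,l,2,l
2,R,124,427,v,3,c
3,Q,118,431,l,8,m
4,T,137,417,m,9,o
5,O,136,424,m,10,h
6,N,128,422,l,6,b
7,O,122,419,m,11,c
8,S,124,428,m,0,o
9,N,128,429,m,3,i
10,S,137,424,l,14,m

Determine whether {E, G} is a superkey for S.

Rows 1 and 3 have the same {E, G} value (E=118, G=l) but are distinct tuples, so {E, G} does not determine every attribute — not a superkey.

No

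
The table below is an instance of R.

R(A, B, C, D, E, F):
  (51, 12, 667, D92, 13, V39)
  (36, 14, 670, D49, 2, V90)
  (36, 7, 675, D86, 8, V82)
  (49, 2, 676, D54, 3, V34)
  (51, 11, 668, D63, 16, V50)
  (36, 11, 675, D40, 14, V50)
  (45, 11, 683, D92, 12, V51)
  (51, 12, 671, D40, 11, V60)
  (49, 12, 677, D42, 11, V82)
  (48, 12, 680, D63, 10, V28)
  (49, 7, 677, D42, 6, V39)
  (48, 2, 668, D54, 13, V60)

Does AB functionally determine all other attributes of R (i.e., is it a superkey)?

No

Two distinct rows share (A=51, B=12), so AB does not determine every attribute — not a superkey.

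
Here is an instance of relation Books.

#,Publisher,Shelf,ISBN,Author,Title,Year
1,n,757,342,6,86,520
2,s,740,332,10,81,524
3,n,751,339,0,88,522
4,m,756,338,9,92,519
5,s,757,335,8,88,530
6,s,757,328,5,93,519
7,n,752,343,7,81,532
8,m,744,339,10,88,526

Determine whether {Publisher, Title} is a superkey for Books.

Yes

All 8 rows have distinct {Publisher, Title} values, so {Publisher, Title} → (all attributes) holds and {Publisher, Title} is a superkey.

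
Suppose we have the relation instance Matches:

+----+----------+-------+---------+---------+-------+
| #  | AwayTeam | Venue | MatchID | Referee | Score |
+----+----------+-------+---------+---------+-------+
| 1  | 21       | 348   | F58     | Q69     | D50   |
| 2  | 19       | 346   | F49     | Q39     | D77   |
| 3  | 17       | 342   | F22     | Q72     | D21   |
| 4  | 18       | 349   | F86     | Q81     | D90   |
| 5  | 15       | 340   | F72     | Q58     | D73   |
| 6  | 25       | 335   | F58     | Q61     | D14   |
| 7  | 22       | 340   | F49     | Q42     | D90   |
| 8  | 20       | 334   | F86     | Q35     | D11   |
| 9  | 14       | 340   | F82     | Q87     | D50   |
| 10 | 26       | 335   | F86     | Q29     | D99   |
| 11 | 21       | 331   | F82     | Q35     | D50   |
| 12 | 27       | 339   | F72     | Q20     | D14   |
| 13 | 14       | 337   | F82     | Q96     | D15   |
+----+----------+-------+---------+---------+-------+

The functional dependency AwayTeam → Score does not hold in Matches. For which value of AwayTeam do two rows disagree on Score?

AwayTeam=21: rows 1, 11 → Score = D50, D50 ✓
AwayTeam=19: row 2 → Score = D77 ✓
AwayTeam=17: row 3 → Score = D21 ✓
AwayTeam=18: row 4 → Score = D90 ✓
AwayTeam=15: row 5 → Score = D73 ✓
AwayTeam=25: row 6 → Score = D14 ✓
AwayTeam=22: row 7 → Score = D90 ✓
AwayTeam=20: row 8 → Score = D11 ✓
AwayTeam=14: rows 9, 13 → Score takes values {D50, D15} — violation
AwayTeam=26: row 10 → Score = D99 ✓
AwayTeam=27: row 12 → Score = D14 ✓
The only AwayTeam value with inconsistent Score is AwayTeam=14.

14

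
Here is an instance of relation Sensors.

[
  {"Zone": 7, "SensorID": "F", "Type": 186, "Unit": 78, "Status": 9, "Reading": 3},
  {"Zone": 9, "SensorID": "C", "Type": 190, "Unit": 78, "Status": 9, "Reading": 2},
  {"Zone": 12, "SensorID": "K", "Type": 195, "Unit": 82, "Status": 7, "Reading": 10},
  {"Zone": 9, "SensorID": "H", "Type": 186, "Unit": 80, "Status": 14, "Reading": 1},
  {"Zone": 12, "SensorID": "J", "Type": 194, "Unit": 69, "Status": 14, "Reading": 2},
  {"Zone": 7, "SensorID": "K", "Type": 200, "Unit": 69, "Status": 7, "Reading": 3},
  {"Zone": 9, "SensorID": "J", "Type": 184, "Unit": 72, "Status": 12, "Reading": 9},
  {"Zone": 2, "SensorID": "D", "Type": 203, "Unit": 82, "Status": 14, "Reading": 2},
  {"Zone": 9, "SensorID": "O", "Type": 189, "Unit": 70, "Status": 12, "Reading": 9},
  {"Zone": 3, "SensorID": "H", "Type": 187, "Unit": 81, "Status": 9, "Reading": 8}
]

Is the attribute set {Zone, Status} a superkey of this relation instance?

Two distinct rows share (Zone=9, Status=12), so {Zone, Status} does not determine every attribute — not a superkey.

No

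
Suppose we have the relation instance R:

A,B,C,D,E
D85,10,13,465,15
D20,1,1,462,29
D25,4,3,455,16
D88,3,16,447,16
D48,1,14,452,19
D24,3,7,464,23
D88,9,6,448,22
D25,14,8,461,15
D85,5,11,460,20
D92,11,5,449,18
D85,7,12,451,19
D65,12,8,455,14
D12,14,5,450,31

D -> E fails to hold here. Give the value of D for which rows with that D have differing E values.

455

D=465: 1 row → E = 15 ✓
D=462: 1 row → E = 29 ✓
D=455: 2 rows → E takes values {16, 14} — violation
D=447: 1 row → E = 16 ✓
D=452: 1 row → E = 19 ✓
D=464: 1 row → E = 23 ✓
D=448: 1 row → E = 22 ✓
D=461: 1 row → E = 15 ✓
D=460: 1 row → E = 20 ✓
D=449: 1 row → E = 18 ✓
D=451: 1 row → E = 19 ✓
D=450: 1 row → E = 31 ✓
The only D value with inconsistent E is D=455.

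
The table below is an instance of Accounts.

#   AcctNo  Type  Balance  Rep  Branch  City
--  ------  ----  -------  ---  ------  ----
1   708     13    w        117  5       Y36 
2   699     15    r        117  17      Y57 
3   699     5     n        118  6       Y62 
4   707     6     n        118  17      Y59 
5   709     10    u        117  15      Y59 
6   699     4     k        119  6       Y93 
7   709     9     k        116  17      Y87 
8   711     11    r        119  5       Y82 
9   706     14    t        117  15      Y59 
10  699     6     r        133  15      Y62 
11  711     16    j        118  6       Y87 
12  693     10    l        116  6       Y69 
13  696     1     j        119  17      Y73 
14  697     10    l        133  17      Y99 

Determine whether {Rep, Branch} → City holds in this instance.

No

(Rep=117, Branch=5): row 1 → City = Y36 ✓
(Rep=117, Branch=17): row 2 → City = Y57 ✓
(Rep=118, Branch=6): rows 3, 11 → City takes values {Y62, Y87} — violation
(Rep=118, Branch=17): row 4 → City = Y59 ✓
(Rep=117, Branch=15): rows 5, 9 → City = Y59, Y59 ✓
(Rep=119, Branch=6): row 6 → City = Y93 ✓
(Rep=116, Branch=17): row 7 → City = Y87 ✓
(Rep=119, Branch=5): row 8 → City = Y82 ✓
(Rep=133, Branch=15): row 10 → City = Y62 ✓
(Rep=116, Branch=6): row 12 → City = Y69 ✓
(Rep=119, Branch=17): row 13 → City = Y73 ✓
(Rep=133, Branch=17): row 14 → City = Y99 ✓
Two rows agree on {Rep, Branch} but differ on City, so {Rep, Branch} → City does not hold.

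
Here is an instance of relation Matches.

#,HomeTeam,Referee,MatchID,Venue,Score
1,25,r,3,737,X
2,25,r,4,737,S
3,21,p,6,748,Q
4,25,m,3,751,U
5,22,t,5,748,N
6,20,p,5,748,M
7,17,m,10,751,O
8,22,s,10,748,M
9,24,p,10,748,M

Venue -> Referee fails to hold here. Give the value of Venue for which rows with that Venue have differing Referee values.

Venue=737: rows 1, 2 → Referee = r, r ✓
Venue=748: rows 3, 5, 6, 8, 9 → Referee takes values {p, t, s} — violation
Venue=751: rows 4, 7 → Referee = m, m ✓
The only Venue value with inconsistent Referee is Venue=748.

748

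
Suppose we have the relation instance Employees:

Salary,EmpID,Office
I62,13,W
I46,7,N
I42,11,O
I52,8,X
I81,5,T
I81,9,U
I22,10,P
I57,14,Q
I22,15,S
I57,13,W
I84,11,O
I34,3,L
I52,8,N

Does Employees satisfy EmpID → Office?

EmpID=13: 2 rows → Office = W, W ✓
EmpID=7: 1 row → Office = N ✓
EmpID=11: 2 rows → Office = O, O ✓
EmpID=8: 2 rows → Office takes values {X, N} — violation
EmpID=5: 1 row → Office = T ✓
EmpID=9: 1 row → Office = U ✓
EmpID=10: 1 row → Office = P ✓
EmpID=14: 1 row → Office = Q ✓
EmpID=15: 1 row → Office = S ✓
EmpID=3: 1 row → Office = L ✓
Two rows agree on EmpID but differ on Office, so EmpID → Office does not hold.

No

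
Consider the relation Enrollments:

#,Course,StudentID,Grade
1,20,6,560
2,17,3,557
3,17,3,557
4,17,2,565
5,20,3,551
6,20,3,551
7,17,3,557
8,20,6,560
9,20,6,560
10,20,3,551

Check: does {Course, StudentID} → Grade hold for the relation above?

Yes

(Course=20, StudentID=6): rows 1, 8, 9 → Grade = 560, 560, 560 ✓
(Course=17, StudentID=3): rows 2, 3, 7 → Grade = 557, 557, 557 ✓
(Course=17, StudentID=2): row 4 → Grade = 565 ✓
(Course=20, StudentID=3): rows 5, 6, 10 → Grade = 551, 551, 551 ✓
Every {Course, StudentID} value is associated with a single Grade value, so {Course, StudentID} → Grade holds.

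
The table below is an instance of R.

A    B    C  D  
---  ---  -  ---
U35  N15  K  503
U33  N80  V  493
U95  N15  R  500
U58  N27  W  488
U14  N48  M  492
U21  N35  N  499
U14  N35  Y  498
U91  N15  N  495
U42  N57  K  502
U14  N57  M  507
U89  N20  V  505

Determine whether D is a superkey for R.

All 11 rows have distinct D values, so D → (all attributes) holds and D is a superkey.

Yes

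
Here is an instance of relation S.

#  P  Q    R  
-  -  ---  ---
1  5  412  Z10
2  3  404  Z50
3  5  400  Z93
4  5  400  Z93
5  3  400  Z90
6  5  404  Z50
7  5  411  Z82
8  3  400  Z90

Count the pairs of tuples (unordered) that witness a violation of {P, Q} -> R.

0

(P=5, Q=400): all 2 rows agree on R — 0 pairs.
(P=3, Q=400): all 2 rows agree on R — 0 pairs.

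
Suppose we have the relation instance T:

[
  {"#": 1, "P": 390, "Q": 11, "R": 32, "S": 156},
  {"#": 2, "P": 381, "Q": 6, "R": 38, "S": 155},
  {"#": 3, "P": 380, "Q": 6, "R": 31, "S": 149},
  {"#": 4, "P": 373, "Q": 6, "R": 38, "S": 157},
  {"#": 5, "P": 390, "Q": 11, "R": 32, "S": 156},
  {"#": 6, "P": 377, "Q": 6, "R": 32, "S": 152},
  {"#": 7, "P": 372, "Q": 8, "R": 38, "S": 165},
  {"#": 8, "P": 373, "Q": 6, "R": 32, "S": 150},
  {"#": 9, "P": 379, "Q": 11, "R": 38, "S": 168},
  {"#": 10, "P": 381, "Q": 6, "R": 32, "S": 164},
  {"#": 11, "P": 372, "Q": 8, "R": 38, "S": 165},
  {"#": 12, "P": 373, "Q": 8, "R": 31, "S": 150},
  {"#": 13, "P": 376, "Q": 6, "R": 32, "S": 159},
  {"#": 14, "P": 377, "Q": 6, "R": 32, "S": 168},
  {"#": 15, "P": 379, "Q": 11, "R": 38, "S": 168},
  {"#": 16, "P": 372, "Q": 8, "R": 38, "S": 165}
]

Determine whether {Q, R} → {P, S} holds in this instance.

(Q=11, R=32): rows 1, 5 → {P,S} = (390, 156), (390, 156) ✓
(Q=6, R=38): rows 2, 4 → {P,S} takes values {(381, 155), (373, 157)} — violation
(Q=6, R=31): row 3 → {P,S} = (380, 149) ✓
(Q=6, R=32): rows 6, 8, 10, 13, 14 → {P,S} takes values {(377, 152), (373, 150), (381, 164), (376, 159), (377, 168)} — violation
(Q=8, R=38): rows 7, 11, 16 → {P,S} = (372, 165), (372, 165), (372, 165) ✓
(Q=11, R=38): rows 9, 15 → {P,S} = (379, 168), (379, 168) ✓
(Q=8, R=31): row 12 → {P,S} = (373, 150) ✓
Two rows agree on {Q, R} but differ on {P, S}, so {Q, R} → {P, S} does not hold.

No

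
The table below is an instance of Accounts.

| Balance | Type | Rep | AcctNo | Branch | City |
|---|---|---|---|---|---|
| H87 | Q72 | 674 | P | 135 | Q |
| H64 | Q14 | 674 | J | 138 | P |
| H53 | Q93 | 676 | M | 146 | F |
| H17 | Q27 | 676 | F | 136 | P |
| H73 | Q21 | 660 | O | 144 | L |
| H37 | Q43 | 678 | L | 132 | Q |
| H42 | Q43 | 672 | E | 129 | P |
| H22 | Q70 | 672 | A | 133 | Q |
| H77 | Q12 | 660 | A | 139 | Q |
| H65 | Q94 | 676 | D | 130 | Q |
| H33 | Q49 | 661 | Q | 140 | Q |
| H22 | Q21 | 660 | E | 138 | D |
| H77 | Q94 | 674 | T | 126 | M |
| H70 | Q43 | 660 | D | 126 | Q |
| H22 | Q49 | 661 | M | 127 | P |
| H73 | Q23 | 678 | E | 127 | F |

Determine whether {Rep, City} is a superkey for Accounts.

No

Two distinct rows share (Rep=660, City=Q), so {Rep, City} does not determine every attribute — not a superkey.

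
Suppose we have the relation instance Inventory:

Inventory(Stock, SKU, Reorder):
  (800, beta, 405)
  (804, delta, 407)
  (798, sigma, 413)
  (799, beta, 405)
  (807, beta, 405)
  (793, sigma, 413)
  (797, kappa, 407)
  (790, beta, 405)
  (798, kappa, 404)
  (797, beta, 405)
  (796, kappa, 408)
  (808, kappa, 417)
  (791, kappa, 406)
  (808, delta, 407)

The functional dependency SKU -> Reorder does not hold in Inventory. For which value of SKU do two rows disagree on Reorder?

kappa

SKU=beta: 5 rows → Reorder = 405, 405, 405, 405, 405 ✓
SKU=delta: 2 rows → Reorder = 407, 407 ✓
SKU=sigma: 2 rows → Reorder = 413, 413 ✓
SKU=kappa: 5 rows → Reorder takes values {407, 404, 408, 417, 406} — violation
The only SKU value with inconsistent Reorder is SKU=kappa.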